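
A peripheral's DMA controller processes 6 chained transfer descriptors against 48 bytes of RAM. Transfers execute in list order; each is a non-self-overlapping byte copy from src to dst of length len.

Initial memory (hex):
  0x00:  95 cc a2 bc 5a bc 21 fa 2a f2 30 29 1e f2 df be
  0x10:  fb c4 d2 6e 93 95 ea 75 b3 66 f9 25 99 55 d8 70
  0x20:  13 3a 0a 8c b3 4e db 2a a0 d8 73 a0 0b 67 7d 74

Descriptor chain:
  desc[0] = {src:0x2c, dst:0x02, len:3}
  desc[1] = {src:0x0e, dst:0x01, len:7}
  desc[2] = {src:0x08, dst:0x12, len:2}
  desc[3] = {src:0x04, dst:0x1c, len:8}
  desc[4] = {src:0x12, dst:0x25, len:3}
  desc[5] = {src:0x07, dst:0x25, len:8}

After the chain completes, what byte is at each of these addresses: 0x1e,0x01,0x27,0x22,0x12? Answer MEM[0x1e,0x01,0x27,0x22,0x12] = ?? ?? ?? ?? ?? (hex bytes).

  after D0: wrote 3B at 0x02 = 0b677d
  after D1: wrote 7B at 0x01 = dfbefbc4d26e93
  after D2: wrote 2B at 0x12 = 2af2
  after D3: wrote 8B at 0x1c = c4d26e932af23029
  after D4: wrote 3B at 0x25 = 2af293
  after D5: wrote 8B at 0x25 = 932af230291ef2df
query mem[0x1e]=0x6e, mem[0x01]=0xdf, mem[0x27]=0xf2, mem[0x22]=0x30, mem[0x12]=0x2a

MEM[0x1e,0x01,0x27,0x22,0x12] = 6e df f2 30 2a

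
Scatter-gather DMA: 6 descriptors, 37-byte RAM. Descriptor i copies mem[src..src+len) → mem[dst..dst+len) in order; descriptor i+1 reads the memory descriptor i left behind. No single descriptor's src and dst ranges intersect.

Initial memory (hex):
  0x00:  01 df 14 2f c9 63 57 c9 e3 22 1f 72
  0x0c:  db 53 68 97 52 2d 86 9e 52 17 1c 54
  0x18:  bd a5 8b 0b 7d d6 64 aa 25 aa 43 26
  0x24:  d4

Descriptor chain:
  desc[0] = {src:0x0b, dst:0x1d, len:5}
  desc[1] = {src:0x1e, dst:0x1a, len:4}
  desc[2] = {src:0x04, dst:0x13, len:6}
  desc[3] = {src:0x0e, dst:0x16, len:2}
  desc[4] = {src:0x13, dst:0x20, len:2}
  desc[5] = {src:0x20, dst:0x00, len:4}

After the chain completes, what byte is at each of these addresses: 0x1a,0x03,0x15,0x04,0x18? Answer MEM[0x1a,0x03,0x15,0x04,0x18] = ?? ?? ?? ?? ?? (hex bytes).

MEM[0x1a,0x03,0x15,0x04,0x18] = db 26 57 c9 22

D0: mem[0x1d..0x21] <- [72 db 53 68 97]
D1: mem[0x1a..0x1d] <- [db 53 68 97]
D2: mem[0x13..0x18] <- [c9 63 57 c9 e3 22]
D3: mem[0x16..0x17] <- [68 97]
D4: mem[0x20..0x21] <- [c9 63]
D5: mem[0x00..0x03] <- [c9 63 43 26]
query mem[0x1a]=0xdb, mem[0x03]=0x26, mem[0x15]=0x57, mem[0x04]=0xc9, mem[0x18]=0x22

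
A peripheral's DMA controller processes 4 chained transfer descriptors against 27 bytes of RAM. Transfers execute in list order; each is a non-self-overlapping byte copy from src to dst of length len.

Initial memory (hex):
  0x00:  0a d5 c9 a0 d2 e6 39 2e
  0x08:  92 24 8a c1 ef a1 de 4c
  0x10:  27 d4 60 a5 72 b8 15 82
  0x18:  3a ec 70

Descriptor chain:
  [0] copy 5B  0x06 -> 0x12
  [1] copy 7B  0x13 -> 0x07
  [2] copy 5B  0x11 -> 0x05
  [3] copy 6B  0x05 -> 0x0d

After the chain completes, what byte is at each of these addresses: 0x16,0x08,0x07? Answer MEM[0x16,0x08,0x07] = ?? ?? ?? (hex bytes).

[0] 0x06->0x12 len=5 : 39 2e 92 24 8a
[1] 0x13->0x07 len=7 : 2e 92 24 8a 82 3a ec
[2] 0x11->0x05 len=5 : d4 39 2e 92 24
[3] 0x05->0x0d len=6 : d4 39 2e 92 24 8a
query mem[0x16]=0x8a, mem[0x08]=0x92, mem[0x07]=0x2e

MEM[0x16,0x08,0x07] = 8a 92 2e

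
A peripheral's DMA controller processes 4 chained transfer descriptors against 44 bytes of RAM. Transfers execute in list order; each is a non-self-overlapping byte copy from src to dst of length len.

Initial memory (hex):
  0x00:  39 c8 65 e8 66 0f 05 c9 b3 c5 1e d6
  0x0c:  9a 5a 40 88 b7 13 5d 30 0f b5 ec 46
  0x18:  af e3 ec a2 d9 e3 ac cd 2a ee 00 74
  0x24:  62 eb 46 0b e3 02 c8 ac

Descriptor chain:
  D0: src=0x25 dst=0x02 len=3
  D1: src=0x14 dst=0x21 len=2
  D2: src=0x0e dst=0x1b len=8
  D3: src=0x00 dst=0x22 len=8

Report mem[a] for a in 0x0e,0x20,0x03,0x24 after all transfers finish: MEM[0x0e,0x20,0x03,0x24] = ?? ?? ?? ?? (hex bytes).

  after D0: wrote 3B at 0x02 = eb460b
  after D1: wrote 2B at 0x21 = 0fb5
  after D2: wrote 8B at 0x1b = 4088b7135d300fb5
  after D3: wrote 8B at 0x22 = 39c8eb460b0f05c9
query mem[0x0e]=0x40, mem[0x20]=0x30, mem[0x03]=0x46, mem[0x24]=0xeb

MEM[0x0e,0x20,0x03,0x24] = 40 30 46 eb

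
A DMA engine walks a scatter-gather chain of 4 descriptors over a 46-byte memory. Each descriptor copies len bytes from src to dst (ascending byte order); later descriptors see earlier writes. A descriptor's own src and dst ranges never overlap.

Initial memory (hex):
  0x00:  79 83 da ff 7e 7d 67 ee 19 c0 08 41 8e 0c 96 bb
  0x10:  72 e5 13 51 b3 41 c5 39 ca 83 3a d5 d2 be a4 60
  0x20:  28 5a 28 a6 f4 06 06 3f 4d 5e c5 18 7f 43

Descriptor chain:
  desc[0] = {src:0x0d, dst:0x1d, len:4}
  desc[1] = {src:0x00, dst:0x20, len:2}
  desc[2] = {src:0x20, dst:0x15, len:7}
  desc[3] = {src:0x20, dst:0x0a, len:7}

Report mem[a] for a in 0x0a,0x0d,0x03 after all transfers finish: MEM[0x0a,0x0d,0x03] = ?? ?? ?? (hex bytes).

[0] 0x0d->0x1d len=4 : 0c 96 bb 72
[1] 0x00->0x20 len=2 : 79 83
[2] 0x20->0x15 len=7 : 79 83 28 a6 f4 06 06
[3] 0x20->0x0a len=7 : 79 83 28 a6 f4 06 06
query mem[0x0a]=0x79, mem[0x0d]=0xa6, mem[0x03]=0xff

MEM[0x0a,0x0d,0x03] = 79 a6 ff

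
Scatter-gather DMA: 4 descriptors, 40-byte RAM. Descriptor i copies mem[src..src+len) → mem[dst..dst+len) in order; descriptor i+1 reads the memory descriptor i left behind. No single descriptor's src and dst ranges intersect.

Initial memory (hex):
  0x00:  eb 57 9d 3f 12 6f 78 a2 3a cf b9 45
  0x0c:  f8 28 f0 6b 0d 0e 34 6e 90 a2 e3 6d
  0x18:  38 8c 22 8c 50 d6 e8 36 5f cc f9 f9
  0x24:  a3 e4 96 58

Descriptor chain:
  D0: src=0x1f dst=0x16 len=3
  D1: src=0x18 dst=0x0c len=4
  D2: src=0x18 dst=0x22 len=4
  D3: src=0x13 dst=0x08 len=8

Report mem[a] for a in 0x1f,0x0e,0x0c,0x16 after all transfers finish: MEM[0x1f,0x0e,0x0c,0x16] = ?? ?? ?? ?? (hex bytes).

MEM[0x1f,0x0e,0x0c,0x16] = 36 8c 5f 36

  after D0: wrote 3B at 0x16 = 365fcc
  after D1: wrote 4B at 0x0c = cc8c228c
  after D2: wrote 4B at 0x22 = cc8c228c
  after D3: wrote 8B at 0x08 = 6e90a2365fcc8c22
query mem[0x1f]=0x36, mem[0x0e]=0x8c, mem[0x0c]=0x5f, mem[0x16]=0x36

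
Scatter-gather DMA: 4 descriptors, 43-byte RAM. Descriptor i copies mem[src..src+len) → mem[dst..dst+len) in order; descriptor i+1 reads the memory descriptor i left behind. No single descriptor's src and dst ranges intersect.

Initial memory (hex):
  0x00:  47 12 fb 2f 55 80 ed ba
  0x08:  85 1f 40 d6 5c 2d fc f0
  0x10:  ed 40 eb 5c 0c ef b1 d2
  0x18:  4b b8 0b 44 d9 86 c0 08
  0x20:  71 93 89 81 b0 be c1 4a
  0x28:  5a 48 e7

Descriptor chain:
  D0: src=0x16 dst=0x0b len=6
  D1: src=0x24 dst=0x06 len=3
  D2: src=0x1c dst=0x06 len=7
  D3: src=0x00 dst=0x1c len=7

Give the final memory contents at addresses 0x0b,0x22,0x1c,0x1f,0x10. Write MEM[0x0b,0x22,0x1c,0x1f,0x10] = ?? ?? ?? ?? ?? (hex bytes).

#0 dst[0x0b+6] := {0xb1,0xd2,0x4b,0xb8,0x0b,0x44}
#1 dst[0x06+3] := {0xb0,0xbe,0xc1}
#2 dst[0x06+7] := {0xd9,0x86,0xc0,0x08,0x71,0x93,0x89}
#3 dst[0x1c+7] := {0x47,0x12,0xfb,0x2f,0x55,0x80,0xd9}
query mem[0x0b]=0x93, mem[0x22]=0xd9, mem[0x1c]=0x47, mem[0x1f]=0x2f, mem[0x10]=0x44

MEM[0x0b,0x22,0x1c,0x1f,0x10] = 93 d9 47 2f 44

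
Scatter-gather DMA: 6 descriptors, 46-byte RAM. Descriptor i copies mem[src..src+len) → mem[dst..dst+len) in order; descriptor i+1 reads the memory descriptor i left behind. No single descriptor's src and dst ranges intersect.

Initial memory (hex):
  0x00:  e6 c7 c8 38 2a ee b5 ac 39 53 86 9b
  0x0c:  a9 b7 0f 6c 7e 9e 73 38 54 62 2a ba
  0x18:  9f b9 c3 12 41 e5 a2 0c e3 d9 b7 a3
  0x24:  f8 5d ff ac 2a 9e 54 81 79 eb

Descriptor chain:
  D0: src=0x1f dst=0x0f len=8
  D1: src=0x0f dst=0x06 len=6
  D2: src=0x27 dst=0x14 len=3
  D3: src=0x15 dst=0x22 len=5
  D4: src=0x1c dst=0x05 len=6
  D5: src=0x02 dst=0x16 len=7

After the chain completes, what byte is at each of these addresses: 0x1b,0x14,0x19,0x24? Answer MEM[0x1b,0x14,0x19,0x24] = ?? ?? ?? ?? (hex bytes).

MEM[0x1b,0x14,0x19,0x24] = a2 ac 41 ba

[0] 0x1f->0x0f len=8 : 0c e3 d9 b7 a3 f8 5d ff
[1] 0x0f->0x06 len=6 : 0c e3 d9 b7 a3 f8
[2] 0x27->0x14 len=3 : ac 2a 9e
[3] 0x15->0x22 len=5 : 2a 9e ba 9f b9
[4] 0x1c->0x05 len=6 : 41 e5 a2 0c e3 d9
[5] 0x02->0x16 len=7 : c8 38 2a 41 e5 a2 0c
query mem[0x1b]=0xa2, mem[0x14]=0xac, mem[0x19]=0x41, mem[0x24]=0xba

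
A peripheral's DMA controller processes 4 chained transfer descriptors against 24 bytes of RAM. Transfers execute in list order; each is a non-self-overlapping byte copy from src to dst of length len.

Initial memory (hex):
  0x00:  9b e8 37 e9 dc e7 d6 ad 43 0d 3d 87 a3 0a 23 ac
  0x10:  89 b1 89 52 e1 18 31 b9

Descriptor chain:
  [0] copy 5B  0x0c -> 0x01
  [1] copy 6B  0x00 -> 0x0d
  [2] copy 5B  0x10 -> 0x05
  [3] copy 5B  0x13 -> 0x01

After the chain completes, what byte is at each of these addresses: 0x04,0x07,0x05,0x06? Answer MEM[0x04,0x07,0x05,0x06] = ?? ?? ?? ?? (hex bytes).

MEM[0x04,0x07,0x05,0x06] = 31 89 b9 ac

#0 dst[0x01+5] := {0xa3,0x0a,0x23,0xac,0x89}
#1 dst[0x0d+6] := {0x9b,0xa3,0x0a,0x23,0xac,0x89}
#2 dst[0x05+5] := {0x23,0xac,0x89,0x52,0xe1}
#3 dst[0x01+5] := {0x52,0xe1,0x18,0x31,0xb9}
query mem[0x04]=0x31, mem[0x07]=0x89, mem[0x05]=0xb9, mem[0x06]=0xac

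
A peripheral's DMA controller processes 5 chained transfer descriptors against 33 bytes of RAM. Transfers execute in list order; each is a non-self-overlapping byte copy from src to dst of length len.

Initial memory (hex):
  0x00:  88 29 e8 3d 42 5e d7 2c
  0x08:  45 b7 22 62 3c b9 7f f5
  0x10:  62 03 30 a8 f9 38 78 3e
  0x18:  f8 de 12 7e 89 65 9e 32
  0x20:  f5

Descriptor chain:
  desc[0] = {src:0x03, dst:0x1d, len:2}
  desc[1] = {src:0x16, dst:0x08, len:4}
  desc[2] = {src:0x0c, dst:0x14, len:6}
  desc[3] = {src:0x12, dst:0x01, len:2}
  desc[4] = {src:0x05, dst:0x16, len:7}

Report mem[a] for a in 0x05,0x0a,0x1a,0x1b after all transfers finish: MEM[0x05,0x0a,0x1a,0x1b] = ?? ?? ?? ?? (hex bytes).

MEM[0x05,0x0a,0x1a,0x1b] = 5e f8 3e f8

[0] 0x03->0x1d len=2 : 3d 42
[1] 0x16->0x08 len=4 : 78 3e f8 de
[2] 0x0c->0x14 len=6 : 3c b9 7f f5 62 03
[3] 0x12->0x01 len=2 : 30 a8
[4] 0x05->0x16 len=7 : 5e d7 2c 78 3e f8 de
query mem[0x05]=0x5e, mem[0x0a]=0xf8, mem[0x1a]=0x3e, mem[0x1b]=0xf8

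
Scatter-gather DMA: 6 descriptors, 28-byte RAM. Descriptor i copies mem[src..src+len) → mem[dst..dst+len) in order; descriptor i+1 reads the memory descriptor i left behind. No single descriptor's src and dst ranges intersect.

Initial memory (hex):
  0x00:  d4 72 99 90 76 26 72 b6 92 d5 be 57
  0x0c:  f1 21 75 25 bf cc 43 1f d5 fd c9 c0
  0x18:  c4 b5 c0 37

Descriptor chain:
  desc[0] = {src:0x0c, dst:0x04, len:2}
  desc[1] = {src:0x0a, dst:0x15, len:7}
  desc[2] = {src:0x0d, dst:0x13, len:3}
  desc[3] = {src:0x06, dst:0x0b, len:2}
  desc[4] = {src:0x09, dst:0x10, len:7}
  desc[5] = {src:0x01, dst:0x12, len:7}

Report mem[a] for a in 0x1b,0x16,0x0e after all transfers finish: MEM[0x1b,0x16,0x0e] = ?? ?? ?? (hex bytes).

MEM[0x1b,0x16,0x0e] = bf 21 75

[0] 0x0c->0x04 len=2 : f1 21
[1] 0x0a->0x15 len=7 : be 57 f1 21 75 25 bf
[2] 0x0d->0x13 len=3 : 21 75 25
[3] 0x06->0x0b len=2 : 72 b6
[4] 0x09->0x10 len=7 : d5 be 72 b6 21 75 25
[5] 0x01->0x12 len=7 : 72 99 90 f1 21 72 b6
query mem[0x1b]=0xbf, mem[0x16]=0x21, mem[0x0e]=0x75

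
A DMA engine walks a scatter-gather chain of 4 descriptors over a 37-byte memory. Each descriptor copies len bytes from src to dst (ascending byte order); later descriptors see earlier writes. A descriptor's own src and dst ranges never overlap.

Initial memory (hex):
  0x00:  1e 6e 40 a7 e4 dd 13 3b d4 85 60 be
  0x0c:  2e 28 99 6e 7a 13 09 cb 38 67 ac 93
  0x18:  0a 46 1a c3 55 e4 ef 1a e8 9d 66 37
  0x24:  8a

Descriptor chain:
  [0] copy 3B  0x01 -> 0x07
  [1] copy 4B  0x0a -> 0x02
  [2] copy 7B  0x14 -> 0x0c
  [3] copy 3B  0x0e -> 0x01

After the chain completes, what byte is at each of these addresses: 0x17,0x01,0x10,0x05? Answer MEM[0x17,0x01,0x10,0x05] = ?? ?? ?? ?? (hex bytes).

D0: mem[0x07..0x09] <- [6e 40 a7]
D1: mem[0x02..0x05] <- [60 be 2e 28]
D2: mem[0x0c..0x12] <- [38 67 ac 93 0a 46 1a]
D3: mem[0x01..0x03] <- [ac 93 0a]
query mem[0x17]=0x93, mem[0x01]=0xac, mem[0x10]=0x0a, mem[0x05]=0x28

MEM[0x17,0x01,0x10,0x05] = 93 ac 0a 28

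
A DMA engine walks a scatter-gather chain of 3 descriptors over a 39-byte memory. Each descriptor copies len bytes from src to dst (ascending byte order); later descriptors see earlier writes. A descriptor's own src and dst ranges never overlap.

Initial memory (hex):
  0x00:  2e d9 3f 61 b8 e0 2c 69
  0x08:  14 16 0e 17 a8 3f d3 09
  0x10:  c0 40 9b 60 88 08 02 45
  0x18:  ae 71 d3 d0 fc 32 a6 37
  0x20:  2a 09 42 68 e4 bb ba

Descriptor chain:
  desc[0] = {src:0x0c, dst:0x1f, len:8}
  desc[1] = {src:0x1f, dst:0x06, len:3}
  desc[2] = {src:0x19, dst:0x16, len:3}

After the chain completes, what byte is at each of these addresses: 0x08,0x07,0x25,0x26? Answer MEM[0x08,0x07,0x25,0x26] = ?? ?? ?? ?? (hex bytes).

#0 dst[0x1f+8] := {0xa8,0x3f,0xd3,0x09,0xc0,0x40,0x9b,0x60}
#1 dst[0x06+3] := {0xa8,0x3f,0xd3}
#2 dst[0x16+3] := {0x71,0xd3,0xd0}
query mem[0x08]=0xd3, mem[0x07]=0x3f, mem[0x25]=0x9b, mem[0x26]=0x60

MEM[0x08,0x07,0x25,0x26] = d3 3f 9b 60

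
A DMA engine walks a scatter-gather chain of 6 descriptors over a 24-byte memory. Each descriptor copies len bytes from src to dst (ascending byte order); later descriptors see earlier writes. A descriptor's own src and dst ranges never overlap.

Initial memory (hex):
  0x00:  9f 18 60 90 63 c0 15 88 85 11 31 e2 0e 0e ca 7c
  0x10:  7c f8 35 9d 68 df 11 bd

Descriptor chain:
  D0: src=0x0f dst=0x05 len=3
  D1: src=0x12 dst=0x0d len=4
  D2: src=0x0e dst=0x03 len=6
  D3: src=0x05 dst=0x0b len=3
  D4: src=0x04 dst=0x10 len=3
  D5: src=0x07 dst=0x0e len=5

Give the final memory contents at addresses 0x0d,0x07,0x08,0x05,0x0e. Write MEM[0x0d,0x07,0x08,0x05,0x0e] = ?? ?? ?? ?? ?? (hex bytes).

#0 dst[0x05+3] := {0x7c,0x7c,0xf8}
#1 dst[0x0d+4] := {0x35,0x9d,0x68,0xdf}
#2 dst[0x03+6] := {0x9d,0x68,0xdf,0xf8,0x35,0x9d}
#3 dst[0x0b+3] := {0xdf,0xf8,0x35}
#4 dst[0x10+3] := {0x68,0xdf,0xf8}
#5 dst[0x0e+5] := {0x35,0x9d,0x11,0x31,0xdf}
query mem[0x0d]=0x35, mem[0x07]=0x35, mem[0x08]=0x9d, mem[0x05]=0xdf, mem[0x0e]=0x35

MEM[0x0d,0x07,0x08,0x05,0x0e] = 35 35 9d df 35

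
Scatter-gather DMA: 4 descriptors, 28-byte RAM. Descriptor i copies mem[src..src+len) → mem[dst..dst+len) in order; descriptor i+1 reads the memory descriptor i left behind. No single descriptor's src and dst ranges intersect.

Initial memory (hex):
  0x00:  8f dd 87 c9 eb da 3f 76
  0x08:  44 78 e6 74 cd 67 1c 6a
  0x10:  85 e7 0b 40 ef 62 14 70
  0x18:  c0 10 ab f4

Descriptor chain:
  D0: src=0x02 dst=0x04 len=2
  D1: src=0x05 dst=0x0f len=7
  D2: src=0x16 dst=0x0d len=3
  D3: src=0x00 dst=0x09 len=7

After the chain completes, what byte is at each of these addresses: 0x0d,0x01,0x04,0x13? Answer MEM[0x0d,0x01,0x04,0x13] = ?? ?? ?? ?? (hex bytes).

  after D0: wrote 2B at 0x04 = 87c9
  after D1: wrote 7B at 0x0f = c93f764478e674
  after D2: wrote 3B at 0x0d = 1470c0
  after D3: wrote 7B at 0x09 = 8fdd87c987c93f
query mem[0x0d]=0x87, mem[0x01]=0xdd, mem[0x04]=0x87, mem[0x13]=0x78

MEM[0x0d,0x01,0x04,0x13] = 87 dd 87 78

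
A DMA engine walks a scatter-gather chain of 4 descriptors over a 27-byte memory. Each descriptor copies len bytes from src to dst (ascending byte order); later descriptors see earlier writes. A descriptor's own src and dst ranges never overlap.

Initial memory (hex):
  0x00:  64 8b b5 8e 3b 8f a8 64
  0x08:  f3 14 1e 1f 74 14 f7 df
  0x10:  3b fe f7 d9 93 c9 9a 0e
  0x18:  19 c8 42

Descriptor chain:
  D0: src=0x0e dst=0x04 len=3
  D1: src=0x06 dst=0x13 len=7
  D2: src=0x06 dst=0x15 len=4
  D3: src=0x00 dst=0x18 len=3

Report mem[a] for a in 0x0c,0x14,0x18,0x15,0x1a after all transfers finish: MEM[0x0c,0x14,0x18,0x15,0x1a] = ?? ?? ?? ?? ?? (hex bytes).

[0] 0x0e->0x04 len=3 : f7 df 3b
[1] 0x06->0x13 len=7 : 3b 64 f3 14 1e 1f 74
[2] 0x06->0x15 len=4 : 3b 64 f3 14
[3] 0x00->0x18 len=3 : 64 8b b5
query mem[0x0c]=0x74, mem[0x14]=0x64, mem[0x18]=0x64, mem[0x15]=0x3b, mem[0x1a]=0xb5

MEM[0x0c,0x14,0x18,0x15,0x1a] = 74 64 64 3b b5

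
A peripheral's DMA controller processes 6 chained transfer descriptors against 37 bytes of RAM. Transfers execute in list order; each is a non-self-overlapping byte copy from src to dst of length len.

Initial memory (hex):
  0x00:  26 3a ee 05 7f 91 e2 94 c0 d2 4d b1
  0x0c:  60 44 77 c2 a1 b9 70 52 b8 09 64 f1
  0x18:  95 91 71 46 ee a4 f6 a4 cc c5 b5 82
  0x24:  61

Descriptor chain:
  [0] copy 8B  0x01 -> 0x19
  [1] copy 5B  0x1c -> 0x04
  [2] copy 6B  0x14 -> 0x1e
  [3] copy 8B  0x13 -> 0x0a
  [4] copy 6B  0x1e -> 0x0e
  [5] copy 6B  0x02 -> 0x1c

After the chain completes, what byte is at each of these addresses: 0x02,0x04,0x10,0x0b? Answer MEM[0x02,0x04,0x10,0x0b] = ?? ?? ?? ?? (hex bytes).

MEM[0x02,0x04,0x10,0x0b] = ee 7f 64 b8

  after D0: wrote 8B at 0x19 = 3aee057f91e294c0
  after D1: wrote 5B at 0x04 = 7f91e294c0
  after D2: wrote 6B at 0x1e = b80964f1953a
  after D3: wrote 8B at 0x0a = 52b80964f1953aee
  after D4: wrote 6B at 0x0e = b80964f1953a
  after D5: wrote 6B at 0x1c = ee057f91e294
query mem[0x02]=0xee, mem[0x04]=0x7f, mem[0x10]=0x64, mem[0x0b]=0xb8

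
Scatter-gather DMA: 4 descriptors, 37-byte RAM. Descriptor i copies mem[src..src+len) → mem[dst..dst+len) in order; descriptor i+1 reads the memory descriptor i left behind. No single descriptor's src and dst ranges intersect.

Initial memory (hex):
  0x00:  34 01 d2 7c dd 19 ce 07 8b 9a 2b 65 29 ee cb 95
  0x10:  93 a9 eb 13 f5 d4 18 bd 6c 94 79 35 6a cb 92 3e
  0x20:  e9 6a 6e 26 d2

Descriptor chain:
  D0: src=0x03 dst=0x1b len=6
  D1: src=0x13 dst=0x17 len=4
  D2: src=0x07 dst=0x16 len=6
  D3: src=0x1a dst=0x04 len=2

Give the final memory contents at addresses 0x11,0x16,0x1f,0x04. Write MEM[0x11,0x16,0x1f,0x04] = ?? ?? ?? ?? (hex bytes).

MEM[0x11,0x16,0x1f,0x04] = a9 07 07 65

D0: mem[0x1b..0x20] <- [7c dd 19 ce 07 8b]
D1: mem[0x17..0x1a] <- [13 f5 d4 18]
D2: mem[0x16..0x1b] <- [07 8b 9a 2b 65 29]
D3: mem[0x04..0x05] <- [65 29]
query mem[0x11]=0xa9, mem[0x16]=0x07, mem[0x1f]=0x07, mem[0x04]=0x65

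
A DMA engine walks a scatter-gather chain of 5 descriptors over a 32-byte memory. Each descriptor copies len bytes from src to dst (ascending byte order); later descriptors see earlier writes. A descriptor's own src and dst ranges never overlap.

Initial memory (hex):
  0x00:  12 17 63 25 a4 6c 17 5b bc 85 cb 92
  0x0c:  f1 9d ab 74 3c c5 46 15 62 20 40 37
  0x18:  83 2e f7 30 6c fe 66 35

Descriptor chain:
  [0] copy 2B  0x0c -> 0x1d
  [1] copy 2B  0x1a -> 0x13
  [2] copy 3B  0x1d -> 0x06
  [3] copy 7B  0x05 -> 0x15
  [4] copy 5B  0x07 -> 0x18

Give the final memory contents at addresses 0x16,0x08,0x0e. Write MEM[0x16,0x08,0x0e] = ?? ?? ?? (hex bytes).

  after D0: wrote 2B at 0x1d = f19d
  after D1: wrote 2B at 0x13 = f730
  after D2: wrote 3B at 0x06 = f19d35
  after D3: wrote 7B at 0x15 = 6cf19d3585cb92
  after D4: wrote 5B at 0x18 = 9d3585cb92
query mem[0x16]=0xf1, mem[0x08]=0x35, mem[0x0e]=0xab

MEM[0x16,0x08,0x0e] = f1 35 ab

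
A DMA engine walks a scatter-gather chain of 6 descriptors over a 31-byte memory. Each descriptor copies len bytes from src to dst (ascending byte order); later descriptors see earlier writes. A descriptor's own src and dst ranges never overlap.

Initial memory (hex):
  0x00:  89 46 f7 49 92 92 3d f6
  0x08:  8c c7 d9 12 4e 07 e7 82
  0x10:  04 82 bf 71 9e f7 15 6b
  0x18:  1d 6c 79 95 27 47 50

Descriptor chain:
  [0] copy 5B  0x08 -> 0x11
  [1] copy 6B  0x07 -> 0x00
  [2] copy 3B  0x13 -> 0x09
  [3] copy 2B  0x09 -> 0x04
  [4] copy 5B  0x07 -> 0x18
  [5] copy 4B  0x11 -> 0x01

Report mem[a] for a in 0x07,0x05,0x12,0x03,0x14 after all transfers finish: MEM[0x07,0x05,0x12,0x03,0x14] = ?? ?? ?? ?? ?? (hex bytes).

MEM[0x07,0x05,0x12,0x03,0x14] = f6 12 c7 d9 12

[0] 0x08->0x11 len=5 : 8c c7 d9 12 4e
[1] 0x07->0x00 len=6 : f6 8c c7 d9 12 4e
[2] 0x13->0x09 len=3 : d9 12 4e
[3] 0x09->0x04 len=2 : d9 12
[4] 0x07->0x18 len=5 : f6 8c d9 12 4e
[5] 0x11->0x01 len=4 : 8c c7 d9 12
query mem[0x07]=0xf6, mem[0x05]=0x12, mem[0x12]=0xc7, mem[0x03]=0xd9, mem[0x14]=0x12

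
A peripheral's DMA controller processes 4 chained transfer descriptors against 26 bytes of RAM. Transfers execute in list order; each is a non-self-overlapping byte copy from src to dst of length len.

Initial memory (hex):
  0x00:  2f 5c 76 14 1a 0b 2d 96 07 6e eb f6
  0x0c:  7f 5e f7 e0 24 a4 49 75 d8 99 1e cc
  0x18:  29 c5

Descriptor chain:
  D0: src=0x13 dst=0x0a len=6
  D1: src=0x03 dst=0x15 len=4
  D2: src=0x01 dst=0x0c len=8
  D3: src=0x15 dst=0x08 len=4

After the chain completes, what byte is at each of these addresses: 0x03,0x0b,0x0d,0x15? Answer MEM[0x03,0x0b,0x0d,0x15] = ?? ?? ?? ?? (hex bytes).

  after D0: wrote 6B at 0x0a = 75d8991ecc29
  after D1: wrote 4B at 0x15 = 141a0b2d
  after D2: wrote 8B at 0x0c = 5c76141a0b2d9607
  after D3: wrote 4B at 0x08 = 141a0b2d
query mem[0x03]=0x14, mem[0x0b]=0x2d, mem[0x0d]=0x76, mem[0x15]=0x14

MEM[0x03,0x0b,0x0d,0x15] = 14 2d 76 14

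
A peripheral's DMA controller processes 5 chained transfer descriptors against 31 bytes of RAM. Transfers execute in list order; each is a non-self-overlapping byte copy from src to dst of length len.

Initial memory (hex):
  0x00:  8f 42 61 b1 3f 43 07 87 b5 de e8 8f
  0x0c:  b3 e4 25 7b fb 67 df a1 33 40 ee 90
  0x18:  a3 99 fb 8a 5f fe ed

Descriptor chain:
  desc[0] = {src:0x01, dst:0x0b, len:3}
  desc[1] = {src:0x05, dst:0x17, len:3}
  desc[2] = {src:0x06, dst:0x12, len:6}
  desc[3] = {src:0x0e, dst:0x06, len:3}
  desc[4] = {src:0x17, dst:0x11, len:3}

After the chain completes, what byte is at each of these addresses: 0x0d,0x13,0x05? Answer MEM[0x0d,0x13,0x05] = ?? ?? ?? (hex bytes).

#0 dst[0x0b+3] := {0x42,0x61,0xb1}
#1 dst[0x17+3] := {0x43,0x07,0x87}
#2 dst[0x12+6] := {0x07,0x87,0xb5,0xde,0xe8,0x42}
#3 dst[0x06+3] := {0x25,0x7b,0xfb}
#4 dst[0x11+3] := {0x42,0x07,0x87}
query mem[0x0d]=0xb1, mem[0x13]=0x87, mem[0x05]=0x43

MEM[0x0d,0x13,0x05] = b1 87 43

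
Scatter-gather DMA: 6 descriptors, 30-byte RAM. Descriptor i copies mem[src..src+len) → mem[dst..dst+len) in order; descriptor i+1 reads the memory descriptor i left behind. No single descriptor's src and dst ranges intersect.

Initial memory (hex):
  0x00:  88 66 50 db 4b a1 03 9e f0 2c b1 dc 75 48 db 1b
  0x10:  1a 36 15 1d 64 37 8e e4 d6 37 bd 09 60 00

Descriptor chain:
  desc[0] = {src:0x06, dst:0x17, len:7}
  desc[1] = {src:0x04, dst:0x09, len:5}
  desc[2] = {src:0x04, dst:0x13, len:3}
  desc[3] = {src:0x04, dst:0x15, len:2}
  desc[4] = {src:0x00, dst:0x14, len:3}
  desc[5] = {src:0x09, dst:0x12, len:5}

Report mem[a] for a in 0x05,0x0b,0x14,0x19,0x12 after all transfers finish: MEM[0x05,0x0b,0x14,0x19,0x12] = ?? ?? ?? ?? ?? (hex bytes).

D0: mem[0x17..0x1d] <- [03 9e f0 2c b1 dc 75]
D1: mem[0x09..0x0d] <- [4b a1 03 9e f0]
D2: mem[0x13..0x15] <- [4b a1 03]
D3: mem[0x15..0x16] <- [4b a1]
D4: mem[0x14..0x16] <- [88 66 50]
D5: mem[0x12..0x16] <- [4b a1 03 9e f0]
query mem[0x05]=0xa1, mem[0x0b]=0x03, mem[0x14]=0x03, mem[0x19]=0xf0, mem[0x12]=0x4b

MEM[0x05,0x0b,0x14,0x19,0x12] = a1 03 03 f0 4b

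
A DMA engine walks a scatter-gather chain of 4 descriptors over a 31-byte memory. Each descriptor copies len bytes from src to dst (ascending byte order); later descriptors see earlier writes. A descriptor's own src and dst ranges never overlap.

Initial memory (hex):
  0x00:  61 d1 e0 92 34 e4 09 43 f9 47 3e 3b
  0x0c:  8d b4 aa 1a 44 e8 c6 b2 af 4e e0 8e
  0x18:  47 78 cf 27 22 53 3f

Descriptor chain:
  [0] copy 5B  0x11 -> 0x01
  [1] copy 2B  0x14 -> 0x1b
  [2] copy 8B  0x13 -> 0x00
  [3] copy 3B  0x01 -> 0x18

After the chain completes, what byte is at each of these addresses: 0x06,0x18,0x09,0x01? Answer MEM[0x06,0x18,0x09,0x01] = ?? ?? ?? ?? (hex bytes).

#0 dst[0x01+5] := {0xe8,0xc6,0xb2,0xaf,0x4e}
#1 dst[0x1b+2] := {0xaf,0x4e}
#2 dst[0x00+8] := {0xb2,0xaf,0x4e,0xe0,0x8e,0x47,0x78,0xcf}
#3 dst[0x18+3] := {0xaf,0x4e,0xe0}
query mem[0x06]=0x78, mem[0x18]=0xaf, mem[0x09]=0x47, mem[0x01]=0xaf

MEM[0x06,0x18,0x09,0x01] = 78 af 47 af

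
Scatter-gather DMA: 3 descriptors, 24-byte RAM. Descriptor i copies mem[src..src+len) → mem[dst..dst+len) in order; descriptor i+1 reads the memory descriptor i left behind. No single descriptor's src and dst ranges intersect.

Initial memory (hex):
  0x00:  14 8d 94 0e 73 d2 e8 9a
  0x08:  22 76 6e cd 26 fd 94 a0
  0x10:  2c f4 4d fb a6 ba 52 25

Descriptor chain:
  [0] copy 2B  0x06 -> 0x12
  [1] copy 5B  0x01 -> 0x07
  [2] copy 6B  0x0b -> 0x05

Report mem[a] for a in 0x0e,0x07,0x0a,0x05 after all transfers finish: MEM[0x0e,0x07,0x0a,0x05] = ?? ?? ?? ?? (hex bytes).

[0] 0x06->0x12 len=2 : e8 9a
[1] 0x01->0x07 len=5 : 8d 94 0e 73 d2
[2] 0x0b->0x05 len=6 : d2 26 fd 94 a0 2c
query mem[0x0e]=0x94, mem[0x07]=0xfd, mem[0x0a]=0x2c, mem[0x05]=0xd2

MEM[0x0e,0x07,0x0a,0x05] = 94 fd 2c d2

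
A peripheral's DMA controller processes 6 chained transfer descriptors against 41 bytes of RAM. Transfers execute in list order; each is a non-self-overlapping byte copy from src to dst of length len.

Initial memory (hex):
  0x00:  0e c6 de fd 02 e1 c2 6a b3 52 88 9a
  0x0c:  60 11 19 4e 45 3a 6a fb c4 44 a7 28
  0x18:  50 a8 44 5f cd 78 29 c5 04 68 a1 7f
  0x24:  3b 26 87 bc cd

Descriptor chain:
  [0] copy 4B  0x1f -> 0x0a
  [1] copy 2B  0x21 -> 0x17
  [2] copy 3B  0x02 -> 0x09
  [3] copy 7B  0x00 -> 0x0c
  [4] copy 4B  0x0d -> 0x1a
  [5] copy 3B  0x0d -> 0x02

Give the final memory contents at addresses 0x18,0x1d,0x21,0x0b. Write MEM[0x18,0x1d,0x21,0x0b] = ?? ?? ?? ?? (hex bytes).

[0] 0x1f->0x0a len=4 : c5 04 68 a1
[1] 0x21->0x17 len=2 : 68 a1
[2] 0x02->0x09 len=3 : de fd 02
[3] 0x00->0x0c len=7 : 0e c6 de fd 02 e1 c2
[4] 0x0d->0x1a len=4 : c6 de fd 02
[5] 0x0d->0x02 len=3 : c6 de fd
query mem[0x18]=0xa1, mem[0x1d]=0x02, mem[0x21]=0x68, mem[0x0b]=0x02

MEM[0x18,0x1d,0x21,0x0b] = a1 02 68 02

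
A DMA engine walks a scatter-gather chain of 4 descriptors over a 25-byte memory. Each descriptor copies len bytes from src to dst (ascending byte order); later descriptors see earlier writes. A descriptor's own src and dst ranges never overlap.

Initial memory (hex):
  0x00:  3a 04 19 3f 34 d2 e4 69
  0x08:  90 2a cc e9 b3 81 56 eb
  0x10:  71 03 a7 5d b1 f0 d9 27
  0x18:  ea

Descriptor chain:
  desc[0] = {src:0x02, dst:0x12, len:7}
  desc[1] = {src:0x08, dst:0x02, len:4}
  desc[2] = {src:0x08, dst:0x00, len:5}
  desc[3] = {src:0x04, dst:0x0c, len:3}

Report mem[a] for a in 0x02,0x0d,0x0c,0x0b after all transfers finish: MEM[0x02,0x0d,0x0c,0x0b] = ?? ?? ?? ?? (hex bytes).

MEM[0x02,0x0d,0x0c,0x0b] = cc e9 b3 e9

  after D0: wrote 7B at 0x12 = 193f34d2e46990
  after D1: wrote 4B at 0x02 = 902acce9
  after D2: wrote 5B at 0x00 = 902acce9b3
  after D3: wrote 3B at 0x0c = b3e9e4
query mem[0x02]=0xcc, mem[0x0d]=0xe9, mem[0x0c]=0xb3, mem[0x0b]=0xe9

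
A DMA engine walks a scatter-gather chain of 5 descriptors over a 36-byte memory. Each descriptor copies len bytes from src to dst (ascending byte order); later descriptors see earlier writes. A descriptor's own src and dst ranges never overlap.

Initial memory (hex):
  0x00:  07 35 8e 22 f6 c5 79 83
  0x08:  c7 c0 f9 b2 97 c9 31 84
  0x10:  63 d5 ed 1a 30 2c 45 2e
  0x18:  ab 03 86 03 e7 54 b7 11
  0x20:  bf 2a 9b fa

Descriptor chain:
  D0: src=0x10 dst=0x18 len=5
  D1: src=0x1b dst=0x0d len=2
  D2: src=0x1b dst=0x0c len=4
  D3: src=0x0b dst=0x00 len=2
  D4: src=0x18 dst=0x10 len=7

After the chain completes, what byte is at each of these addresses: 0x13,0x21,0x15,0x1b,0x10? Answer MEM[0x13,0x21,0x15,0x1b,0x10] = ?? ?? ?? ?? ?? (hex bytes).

#0 dst[0x18+5] := {0x63,0xd5,0xed,0x1a,0x30}
#1 dst[0x0d+2] := {0x1a,0x30}
#2 dst[0x0c+4] := {0x1a,0x30,0x54,0xb7}
#3 dst[0x00+2] := {0xb2,0x1a}
#4 dst[0x10+7] := {0x63,0xd5,0xed,0x1a,0x30,0x54,0xb7}
query mem[0x13]=0x1a, mem[0x21]=0x2a, mem[0x15]=0x54, mem[0x1b]=0x1a, mem[0x10]=0x63

MEM[0x13,0x21,0x15,0x1b,0x10] = 1a 2a 54 1a 63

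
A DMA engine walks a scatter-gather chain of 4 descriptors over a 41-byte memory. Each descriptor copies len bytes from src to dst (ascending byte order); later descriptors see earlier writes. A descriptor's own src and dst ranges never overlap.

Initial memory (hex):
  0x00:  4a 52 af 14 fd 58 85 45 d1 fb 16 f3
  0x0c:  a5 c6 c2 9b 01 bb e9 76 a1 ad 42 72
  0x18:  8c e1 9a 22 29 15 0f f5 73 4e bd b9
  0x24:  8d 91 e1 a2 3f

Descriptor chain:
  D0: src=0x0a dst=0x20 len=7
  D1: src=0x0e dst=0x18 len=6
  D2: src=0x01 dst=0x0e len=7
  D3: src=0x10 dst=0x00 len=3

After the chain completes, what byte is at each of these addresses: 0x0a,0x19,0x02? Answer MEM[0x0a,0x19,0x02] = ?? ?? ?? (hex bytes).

MEM[0x0a,0x19,0x02] = 16 9b 58

#0 dst[0x20+7] := {0x16,0xf3,0xa5,0xc6,0xc2,0x9b,0x01}
#1 dst[0x18+6] := {0xc2,0x9b,0x01,0xbb,0xe9,0x76}
#2 dst[0x0e+7] := {0x52,0xaf,0x14,0xfd,0x58,0x85,0x45}
#3 dst[0x00+3] := {0x14,0xfd,0x58}
query mem[0x0a]=0x16, mem[0x19]=0x9b, mem[0x02]=0x58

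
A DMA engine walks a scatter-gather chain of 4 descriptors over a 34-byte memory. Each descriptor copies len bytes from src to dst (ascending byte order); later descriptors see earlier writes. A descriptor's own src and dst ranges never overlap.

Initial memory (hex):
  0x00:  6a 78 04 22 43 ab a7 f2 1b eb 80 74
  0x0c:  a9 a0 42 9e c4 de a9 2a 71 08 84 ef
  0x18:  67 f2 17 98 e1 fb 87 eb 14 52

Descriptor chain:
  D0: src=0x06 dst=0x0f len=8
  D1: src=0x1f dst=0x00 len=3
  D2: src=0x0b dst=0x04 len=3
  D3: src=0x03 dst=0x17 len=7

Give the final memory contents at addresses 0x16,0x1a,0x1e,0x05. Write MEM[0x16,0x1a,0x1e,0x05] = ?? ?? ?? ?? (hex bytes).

MEM[0x16,0x1a,0x1e,0x05] = a0 a0 87 a9

#0 dst[0x0f+8] := {0xa7,0xf2,0x1b,0xeb,0x80,0x74,0xa9,0xa0}
#1 dst[0x00+3] := {0xeb,0x14,0x52}
#2 dst[0x04+3] := {0x74,0xa9,0xa0}
#3 dst[0x17+7] := {0x22,0x74,0xa9,0xa0,0xf2,0x1b,0xeb}
query mem[0x16]=0xa0, mem[0x1a]=0xa0, mem[0x1e]=0x87, mem[0x05]=0xa9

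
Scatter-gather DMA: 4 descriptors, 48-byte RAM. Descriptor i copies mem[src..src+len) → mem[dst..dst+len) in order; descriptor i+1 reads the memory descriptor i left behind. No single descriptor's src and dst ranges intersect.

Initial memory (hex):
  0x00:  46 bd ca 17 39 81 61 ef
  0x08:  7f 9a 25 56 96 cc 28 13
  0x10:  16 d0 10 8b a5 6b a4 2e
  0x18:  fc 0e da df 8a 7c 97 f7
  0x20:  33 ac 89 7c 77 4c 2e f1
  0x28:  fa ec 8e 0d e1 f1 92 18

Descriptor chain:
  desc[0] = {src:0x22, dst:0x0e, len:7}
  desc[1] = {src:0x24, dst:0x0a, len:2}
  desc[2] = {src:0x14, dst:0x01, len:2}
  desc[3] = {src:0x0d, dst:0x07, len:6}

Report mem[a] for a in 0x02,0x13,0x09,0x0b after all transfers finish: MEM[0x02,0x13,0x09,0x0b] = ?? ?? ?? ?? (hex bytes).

  after D0: wrote 7B at 0x0e = 897c774c2ef1fa
  after D1: wrote 2B at 0x0a = 774c
  after D2: wrote 2B at 0x01 = fa6b
  after D3: wrote 6B at 0x07 = cc897c774c2e
query mem[0x02]=0x6b, mem[0x13]=0xf1, mem[0x09]=0x7c, mem[0x0b]=0x4c

MEM[0x02,0x13,0x09,0x0b] = 6b f1 7c 4c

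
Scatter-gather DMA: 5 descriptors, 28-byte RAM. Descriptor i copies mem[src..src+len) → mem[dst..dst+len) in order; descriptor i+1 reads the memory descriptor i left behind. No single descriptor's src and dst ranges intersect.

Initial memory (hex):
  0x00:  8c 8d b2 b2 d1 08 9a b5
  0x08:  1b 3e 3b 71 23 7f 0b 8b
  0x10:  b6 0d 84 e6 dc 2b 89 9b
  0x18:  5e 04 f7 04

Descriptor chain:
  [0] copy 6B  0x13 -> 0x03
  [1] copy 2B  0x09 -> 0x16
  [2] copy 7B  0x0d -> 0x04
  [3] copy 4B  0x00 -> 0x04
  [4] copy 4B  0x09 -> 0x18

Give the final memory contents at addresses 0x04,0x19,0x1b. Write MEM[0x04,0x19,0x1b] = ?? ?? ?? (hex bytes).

MEM[0x04,0x19,0x1b] = 8c e6 23

D0: mem[0x03..0x08] <- [e6 dc 2b 89 9b 5e]
D1: mem[0x16..0x17] <- [3e 3b]
D2: mem[0x04..0x0a] <- [7f 0b 8b b6 0d 84 e6]
D3: mem[0x04..0x07] <- [8c 8d b2 e6]
D4: mem[0x18..0x1b] <- [84 e6 71 23]
query mem[0x04]=0x8c, mem[0x19]=0xe6, mem[0x1b]=0x23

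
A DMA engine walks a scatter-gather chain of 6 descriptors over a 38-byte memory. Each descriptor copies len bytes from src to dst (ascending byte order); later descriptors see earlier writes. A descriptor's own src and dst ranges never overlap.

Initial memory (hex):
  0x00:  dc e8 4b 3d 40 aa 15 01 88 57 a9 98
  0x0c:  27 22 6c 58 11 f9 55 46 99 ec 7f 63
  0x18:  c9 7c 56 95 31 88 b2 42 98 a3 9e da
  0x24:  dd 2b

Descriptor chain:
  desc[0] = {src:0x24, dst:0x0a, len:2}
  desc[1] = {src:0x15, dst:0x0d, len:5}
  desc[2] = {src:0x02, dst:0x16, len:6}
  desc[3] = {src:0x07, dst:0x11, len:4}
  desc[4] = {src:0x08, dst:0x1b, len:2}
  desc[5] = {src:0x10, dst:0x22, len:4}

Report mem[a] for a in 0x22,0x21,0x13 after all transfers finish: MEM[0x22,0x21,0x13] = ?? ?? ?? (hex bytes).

  after D0: wrote 2B at 0x0a = dd2b
  after D1: wrote 5B at 0x0d = ec7f63c97c
  after D2: wrote 6B at 0x16 = 4b3d40aa1501
  after D3: wrote 4B at 0x11 = 018857dd
  after D4: wrote 2B at 0x1b = 8857
  after D5: wrote 4B at 0x22 = c9018857
query mem[0x22]=0xc9, mem[0x21]=0xa3, mem[0x13]=0x57

MEM[0x22,0x21,0x13] = c9 a3 57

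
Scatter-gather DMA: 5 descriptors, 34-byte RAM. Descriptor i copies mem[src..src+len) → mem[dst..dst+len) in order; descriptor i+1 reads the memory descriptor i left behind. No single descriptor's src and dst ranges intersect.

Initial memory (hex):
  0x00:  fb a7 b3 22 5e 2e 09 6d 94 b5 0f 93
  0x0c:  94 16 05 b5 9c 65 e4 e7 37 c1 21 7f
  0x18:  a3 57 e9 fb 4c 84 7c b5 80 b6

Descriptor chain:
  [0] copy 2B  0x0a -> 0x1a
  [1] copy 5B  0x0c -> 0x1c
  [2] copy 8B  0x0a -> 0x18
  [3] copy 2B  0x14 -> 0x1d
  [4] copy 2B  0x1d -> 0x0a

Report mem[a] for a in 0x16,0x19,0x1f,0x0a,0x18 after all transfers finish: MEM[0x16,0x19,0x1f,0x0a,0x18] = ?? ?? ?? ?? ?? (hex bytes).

#0 dst[0x1a+2] := {0x0f,0x93}
#1 dst[0x1c+5] := {0x94,0x16,0x05,0xb5,0x9c}
#2 dst[0x18+8] := {0x0f,0x93,0x94,0x16,0x05,0xb5,0x9c,0x65}
#3 dst[0x1d+2] := {0x37,0xc1}
#4 dst[0x0a+2] := {0x37,0xc1}
query mem[0x16]=0x21, mem[0x19]=0x93, mem[0x1f]=0x65, mem[0x0a]=0x37, mem[0x18]=0x0f

MEM[0x16,0x19,0x1f,0x0a,0x18] = 21 93 65 37 0f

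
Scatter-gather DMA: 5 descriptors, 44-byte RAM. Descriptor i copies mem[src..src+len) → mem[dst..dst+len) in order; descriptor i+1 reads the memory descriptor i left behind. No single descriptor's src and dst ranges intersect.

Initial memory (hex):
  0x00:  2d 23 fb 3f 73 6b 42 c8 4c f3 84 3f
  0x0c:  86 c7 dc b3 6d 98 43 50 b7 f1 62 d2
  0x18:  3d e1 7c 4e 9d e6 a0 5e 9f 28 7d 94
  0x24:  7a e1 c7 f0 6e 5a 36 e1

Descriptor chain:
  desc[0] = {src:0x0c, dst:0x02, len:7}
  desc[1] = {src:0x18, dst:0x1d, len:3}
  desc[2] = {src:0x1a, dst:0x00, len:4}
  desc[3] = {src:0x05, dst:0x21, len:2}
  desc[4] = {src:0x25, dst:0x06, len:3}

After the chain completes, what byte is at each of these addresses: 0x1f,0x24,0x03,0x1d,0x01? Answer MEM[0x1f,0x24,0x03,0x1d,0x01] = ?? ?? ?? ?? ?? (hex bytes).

  after D0: wrote 7B at 0x02 = 86c7dcb36d9843
  after D1: wrote 3B at 0x1d = 3de17c
  after D2: wrote 4B at 0x00 = 7c4e9d3d
  after D3: wrote 2B at 0x21 = b36d
  after D4: wrote 3B at 0x06 = e1c7f0
query mem[0x1f]=0x7c, mem[0x24]=0x7a, mem[0x03]=0x3d, mem[0x1d]=0x3d, mem[0x01]=0x4e

MEM[0x1f,0x24,0x03,0x1d,0x01] = 7c 7a 3d 3d 4e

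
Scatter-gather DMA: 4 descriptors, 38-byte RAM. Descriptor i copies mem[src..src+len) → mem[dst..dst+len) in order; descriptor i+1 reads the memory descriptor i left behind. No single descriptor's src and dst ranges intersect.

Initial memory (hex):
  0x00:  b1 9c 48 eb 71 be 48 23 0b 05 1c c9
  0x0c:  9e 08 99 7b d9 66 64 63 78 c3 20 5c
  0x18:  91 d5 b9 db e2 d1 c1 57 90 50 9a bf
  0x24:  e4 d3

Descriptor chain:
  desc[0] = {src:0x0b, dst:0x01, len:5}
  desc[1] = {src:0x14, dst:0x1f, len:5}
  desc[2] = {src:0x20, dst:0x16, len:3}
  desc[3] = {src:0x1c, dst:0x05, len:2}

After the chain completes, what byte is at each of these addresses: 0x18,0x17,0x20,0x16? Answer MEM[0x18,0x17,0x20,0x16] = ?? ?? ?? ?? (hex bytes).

MEM[0x18,0x17,0x20,0x16] = 5c 20 c3 c3

D0: mem[0x01..0x05] <- [c9 9e 08 99 7b]
D1: mem[0x1f..0x23] <- [78 c3 20 5c 91]
D2: mem[0x16..0x18] <- [c3 20 5c]
D3: mem[0x05..0x06] <- [e2 d1]
query mem[0x18]=0x5c, mem[0x17]=0x20, mem[0x20]=0xc3, mem[0x16]=0xc3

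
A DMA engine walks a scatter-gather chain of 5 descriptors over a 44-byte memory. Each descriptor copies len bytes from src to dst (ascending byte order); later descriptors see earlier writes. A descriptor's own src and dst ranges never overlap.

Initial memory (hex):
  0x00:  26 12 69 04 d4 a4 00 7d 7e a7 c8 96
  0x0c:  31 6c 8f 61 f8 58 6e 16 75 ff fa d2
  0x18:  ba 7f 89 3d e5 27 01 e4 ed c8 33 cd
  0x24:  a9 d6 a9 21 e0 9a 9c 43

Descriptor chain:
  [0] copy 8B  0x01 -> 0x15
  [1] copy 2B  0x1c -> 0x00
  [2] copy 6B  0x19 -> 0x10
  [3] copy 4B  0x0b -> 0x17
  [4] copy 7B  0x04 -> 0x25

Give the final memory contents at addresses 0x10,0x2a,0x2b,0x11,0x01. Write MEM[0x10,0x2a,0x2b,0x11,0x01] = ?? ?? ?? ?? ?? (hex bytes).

D0: mem[0x15..0x1c] <- [12 69 04 d4 a4 00 7d 7e]
D1: mem[0x00..0x01] <- [7e 27]
D2: mem[0x10..0x15] <- [a4 00 7d 7e 27 01]
D3: mem[0x17..0x1a] <- [96 31 6c 8f]
D4: mem[0x25..0x2b] <- [d4 a4 00 7d 7e a7 c8]
query mem[0x10]=0xa4, mem[0x2a]=0xa7, mem[0x2b]=0xc8, mem[0x11]=0x00, mem[0x01]=0x27

MEM[0x10,0x2a,0x2b,0x11,0x01] = a4 a7 c8 00 27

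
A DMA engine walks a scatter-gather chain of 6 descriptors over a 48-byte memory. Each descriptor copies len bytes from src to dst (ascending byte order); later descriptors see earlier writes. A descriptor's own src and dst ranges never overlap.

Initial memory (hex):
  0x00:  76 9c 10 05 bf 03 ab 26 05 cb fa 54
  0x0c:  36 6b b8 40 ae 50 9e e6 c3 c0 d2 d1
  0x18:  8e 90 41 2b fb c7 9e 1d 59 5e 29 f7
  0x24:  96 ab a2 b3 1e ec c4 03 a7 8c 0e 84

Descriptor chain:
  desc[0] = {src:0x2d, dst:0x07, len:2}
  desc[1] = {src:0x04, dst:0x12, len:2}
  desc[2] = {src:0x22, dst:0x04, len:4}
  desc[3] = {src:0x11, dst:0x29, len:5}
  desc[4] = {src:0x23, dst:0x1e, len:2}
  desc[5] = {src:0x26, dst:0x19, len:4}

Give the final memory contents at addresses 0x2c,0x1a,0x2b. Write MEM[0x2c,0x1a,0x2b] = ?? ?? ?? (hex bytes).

MEM[0x2c,0x1a,0x2b] = c3 b3 03

  after D0: wrote 2B at 0x07 = 8c0e
  after D1: wrote 2B at 0x12 = bf03
  after D2: wrote 4B at 0x04 = 29f796ab
  after D3: wrote 5B at 0x29 = 50bf03c3c0
  after D4: wrote 2B at 0x1e = f796
  after D5: wrote 4B at 0x19 = a2b31e50
query mem[0x2c]=0xc3, mem[0x1a]=0xb3, mem[0x2b]=0x03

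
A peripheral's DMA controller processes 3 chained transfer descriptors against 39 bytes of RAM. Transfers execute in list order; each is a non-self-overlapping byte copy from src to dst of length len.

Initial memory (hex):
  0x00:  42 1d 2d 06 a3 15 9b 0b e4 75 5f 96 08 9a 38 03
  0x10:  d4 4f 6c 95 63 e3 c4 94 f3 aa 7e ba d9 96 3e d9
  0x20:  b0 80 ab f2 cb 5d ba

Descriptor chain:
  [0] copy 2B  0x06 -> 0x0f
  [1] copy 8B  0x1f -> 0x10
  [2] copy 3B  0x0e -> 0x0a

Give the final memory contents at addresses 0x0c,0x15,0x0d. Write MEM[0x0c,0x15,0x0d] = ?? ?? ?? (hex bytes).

MEM[0x0c,0x15,0x0d] = d9 cb 9a

#0 dst[0x0f+2] := {0x9b,0x0b}
#1 dst[0x10+8] := {0xd9,0xb0,0x80,0xab,0xf2,0xcb,0x5d,0xba}
#2 dst[0x0a+3] := {0x38,0x9b,0xd9}
query mem[0x0c]=0xd9, mem[0x15]=0xcb, mem[0x0d]=0x9a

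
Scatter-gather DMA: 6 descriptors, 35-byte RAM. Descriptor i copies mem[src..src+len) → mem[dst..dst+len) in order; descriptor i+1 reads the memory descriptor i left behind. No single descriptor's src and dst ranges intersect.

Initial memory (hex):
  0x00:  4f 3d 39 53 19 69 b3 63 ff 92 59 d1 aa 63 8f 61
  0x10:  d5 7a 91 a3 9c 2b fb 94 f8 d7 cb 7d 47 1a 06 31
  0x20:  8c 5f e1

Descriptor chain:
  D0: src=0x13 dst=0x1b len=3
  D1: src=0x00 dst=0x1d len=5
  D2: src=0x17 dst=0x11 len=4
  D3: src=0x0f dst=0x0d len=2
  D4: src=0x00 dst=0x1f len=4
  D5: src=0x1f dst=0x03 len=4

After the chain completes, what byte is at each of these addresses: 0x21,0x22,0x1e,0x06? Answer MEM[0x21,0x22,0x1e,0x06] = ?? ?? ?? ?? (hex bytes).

[0] 0x13->0x1b len=3 : a3 9c 2b
[1] 0x00->0x1d len=5 : 4f 3d 39 53 19
[2] 0x17->0x11 len=4 : 94 f8 d7 cb
[3] 0x0f->0x0d len=2 : 61 d5
[4] 0x00->0x1f len=4 : 4f 3d 39 53
[5] 0x1f->0x03 len=4 : 4f 3d 39 53
query mem[0x21]=0x39, mem[0x22]=0x53, mem[0x1e]=0x3d, mem[0x06]=0x53

MEM[0x21,0x22,0x1e,0x06] = 39 53 3d 53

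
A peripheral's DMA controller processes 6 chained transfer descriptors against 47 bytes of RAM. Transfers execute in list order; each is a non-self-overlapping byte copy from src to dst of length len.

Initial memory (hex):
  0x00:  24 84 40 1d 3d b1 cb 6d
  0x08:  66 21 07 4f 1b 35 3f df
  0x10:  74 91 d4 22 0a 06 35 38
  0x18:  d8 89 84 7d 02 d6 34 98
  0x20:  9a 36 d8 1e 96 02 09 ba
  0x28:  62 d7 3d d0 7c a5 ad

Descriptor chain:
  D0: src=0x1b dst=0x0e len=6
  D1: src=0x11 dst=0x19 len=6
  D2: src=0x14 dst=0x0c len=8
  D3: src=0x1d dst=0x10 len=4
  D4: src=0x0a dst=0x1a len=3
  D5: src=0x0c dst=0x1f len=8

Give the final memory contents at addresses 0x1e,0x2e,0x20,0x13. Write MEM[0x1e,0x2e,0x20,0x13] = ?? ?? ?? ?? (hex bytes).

MEM[0x1e,0x2e,0x20,0x13] = 35 ad 06 9a

#0 dst[0x0e+6] := {0x7d,0x02,0xd6,0x34,0x98,0x9a}
#1 dst[0x19+6] := {0x34,0x98,0x9a,0x0a,0x06,0x35}
#2 dst[0x0c+8] := {0x0a,0x06,0x35,0x38,0xd8,0x34,0x98,0x9a}
#3 dst[0x10+4] := {0x06,0x35,0x98,0x9a}
#4 dst[0x1a+3] := {0x07,0x4f,0x0a}
#5 dst[0x1f+8] := {0x0a,0x06,0x35,0x38,0x06,0x35,0x98,0x9a}
query mem[0x1e]=0x35, mem[0x2e]=0xad, mem[0x20]=0x06, mem[0x13]=0x9a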